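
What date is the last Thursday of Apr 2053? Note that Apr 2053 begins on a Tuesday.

Apr 24, 2053

Apr 2053 begins on a Tuesday, so the first Thursday is Apr 3 (2 days later).
Apr 2053 has 30 days. Adding weeks: 3, 10, 17, 24 — the last one ≤ 30 is the 24th.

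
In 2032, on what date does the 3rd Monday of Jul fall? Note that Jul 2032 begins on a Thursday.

Jul 2032 begins on a Thursday, so the first Monday is Jul 5 (4 days later).
The 3rd Monday is 2 weeks later: 5 + 14 = 19.

Jul 19, 2032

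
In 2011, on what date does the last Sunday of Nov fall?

Nov 27, 2011

The first Sunday of Nov 2011 is Nov 6.
Nov 2011 has 30 days. Adding weeks: 6, 13, 20, 27 — the last one ≤ 30 is the 27th.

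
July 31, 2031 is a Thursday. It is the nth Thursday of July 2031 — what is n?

Day 31 falls in week ⌈31/7⌉ of the month.
Days 1–7 hold the 1st Thursday, 8–14 the 2nd, 15–21 the 3rd, 22–28 the 4th, 29–31 the 5th.
31 is in the range for the 5th.

5th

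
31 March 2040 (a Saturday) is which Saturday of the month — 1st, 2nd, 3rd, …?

Day 31 falls in week ⌈31/7⌉ of the month.
Days 1–7 hold the 1st Saturday, 8–14 the 2nd, 15–21 the 3rd, 22–28 the 4th, 29–31 the 5th.
31 is in the range for the 5th.

5th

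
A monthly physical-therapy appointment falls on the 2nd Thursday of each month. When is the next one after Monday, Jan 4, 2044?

Jan 2044 starts on a Friday; its first Thursday is the 7th, so the 2nd Thursday is the 14th — Jan 14, 2044.
Jan 14, 2044 is after Jan 4, 2044, so that is the next one.

Jan 14, 2044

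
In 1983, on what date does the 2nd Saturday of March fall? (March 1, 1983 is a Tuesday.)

12 March 1983

March 1983 begins on a Tuesday, so the first Saturday is March 5 (4 days later).
The 2nd Saturday is 1 weeks later: 5 + 7 = 12.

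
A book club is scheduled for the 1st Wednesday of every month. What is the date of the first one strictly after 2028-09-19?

2028-10-04

September 2028 starts on a Friday, so its 1st Wednesday is 2028-09-06 (5 days in).
That is not after 2028-09-19, so look at October 2028.
October 2028 starts on a Sunday, so its 1st Wednesday is 2028-10-04 (3 days in).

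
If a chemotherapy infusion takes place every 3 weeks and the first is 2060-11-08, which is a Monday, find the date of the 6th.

The 6th occurrence is 5 intervals after the first: 5 × 21 = 105 days after 2060-11-08.
November has 30 days — 22 days to the end of November leaves 83.
December has 31 days (52 left).
January has 31 days (21 left).
21 days into February → 2061-02-21.

2061-02-21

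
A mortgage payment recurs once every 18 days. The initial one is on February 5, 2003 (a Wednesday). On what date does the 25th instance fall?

The 25th occurrence is 24 intervals after the first: 24 × 18 = 432 days after February 5, 2003.
February has 28 days — 23 days to the end of February leaves 409.
From end of February to end of 2003 is 306 days (103 left).
January has 31 days (72 left).
February has 29 days (43 left).
March has 31 days (12 left).
12 days into April → April 12, 2004.

April 12, 2004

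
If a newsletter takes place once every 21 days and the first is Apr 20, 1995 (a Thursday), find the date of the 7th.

Aug 24, 1995

The 7th occurrence is 6 intervals after the first: 6 × 21 = 126 days after Apr 20, 1995.
Apr has 30 days — 10 days to the end of Apr leaves 116.
May has 31 days (85 left).
Jun has 30 days (55 left).
Jul has 31 days (24 left).
24 days into Aug → Aug 24, 1995.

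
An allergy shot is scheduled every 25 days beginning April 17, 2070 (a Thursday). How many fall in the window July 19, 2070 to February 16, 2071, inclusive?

Occurrences land 25·i days after April 17, 2070 for i = 0, 1, 2, …
July 19, 2070 is 93 days after the start; 93 ÷ 25 = 3 remainder 18; since the remainder is 18, round up to i = 4. First occurrence in the window: #5 on July 26, 2070 (4×25 = 100 days in).
February 16, 2071 is 305 days after the start; 305 ÷ 25 = 12 remainder 5. Last occurrence in the window: #13 on February 11, 2071.
Occurrences #5 through #13: 9 in total.

9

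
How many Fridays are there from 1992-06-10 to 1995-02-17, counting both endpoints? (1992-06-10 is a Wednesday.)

1992-06-10 is a Wednesday; the first Friday on or after it is 1992-06-12 (2 days later).
From 1992-06-12 to 1995-02-17: 202 + 365 + 365 + 48 = 980 days (rest of 1992, 1993, 1994, to 1995-02-17 in 1995).
980 ÷ 7 = 140 full weeks with remainder 0, so 140 more Fridays after the first → 141.

141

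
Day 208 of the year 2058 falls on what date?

Jul 27, 2058

Jan has 31 days (208 − 31 = 177 remain).
Feb has 28 days (177 − 28 = 149 remain).
Mar has 31 days (149 − 31 = 118 remain).
Apr has 30 days (118 − 30 = 88 remain).
May has 31 days (88 − 31 = 57 remain).
Jun has 30 days (57 − 30 = 27 remain).
27 into Jul → Jul 27.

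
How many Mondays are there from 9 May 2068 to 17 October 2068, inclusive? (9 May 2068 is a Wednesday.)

23

9 May 2068 is a Wednesday; the first Monday on or after it is 14 May 2068 (5 days later).
From 14 May 2068 to 17 October 2068: 17 + 30 + 31 + 31 + 30 + 17 = 156 days (rest of May, June, July, August, September, October).
156 ÷ 7 = 22 full weeks with remainder 2, so 22 more Mondays after the first → 23.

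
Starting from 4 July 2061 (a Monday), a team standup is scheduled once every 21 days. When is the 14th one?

3 April 2062

The 14th occurrence is 13 intervals after the first: 13 × 21 = 273 days after 4 July 2061.
July has 31 days — 27 days to the end of July leaves 246.
August has 31 days (215 left).
September has 30 days (185 left).
October has 31 days (154 left).
November has 30 days (124 left).
December has 31 days (93 left).
January has 31 days (62 left).
February has 28 days (34 left).
March has 31 days (3 left).
3 days into April → 3 April 2062.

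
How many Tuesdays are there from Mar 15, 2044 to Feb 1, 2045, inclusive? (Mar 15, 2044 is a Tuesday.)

47

Mar 15, 2044 is a Tuesday; the first Tuesday on or after it is Mar 15, 2044.
From Mar 15, 2044 to Feb 1, 2045: 291 + 32 = 323 days (rest of 2044, to Feb 1, 2045 in 2045).
323 ÷ 7 = 46 full weeks with remainder 1, so 46 more Tuesdays after the first → 47.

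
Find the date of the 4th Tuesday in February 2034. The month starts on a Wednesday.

February 2034 begins on a Wednesday, so the first Tuesday is February 7 (6 days later).
The 4th Tuesday is 3 weeks later: 7 + 21 = 28.

February 28, 2034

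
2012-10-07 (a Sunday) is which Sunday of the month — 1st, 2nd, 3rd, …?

1st

Day 7 falls in week ⌈7/7⌉ of the month.
Days 1–7 hold the 1st Sunday, 8–14 the 2nd, 15–21 the 3rd, 22–28 the 4th, 29–31 the 5th.
7 is in the range for the 1st.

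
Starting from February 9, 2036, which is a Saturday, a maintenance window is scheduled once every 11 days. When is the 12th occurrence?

The 12th occurrence is 11 intervals after the first: 11 × 11 = 121 days after February 9, 2036.
February has 29 days — 20 days to the end of February leaves 101.
March has 31 days (70 left).
April has 30 days (40 left).
May has 31 days (9 left).
9 days into June → June 9, 2036.

June 9, 2036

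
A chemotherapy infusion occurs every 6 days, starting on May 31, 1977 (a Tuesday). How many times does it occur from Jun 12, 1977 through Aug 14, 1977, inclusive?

Occurrences land 6·i days after May 31, 1977 for i = 0, 1, 2, …
Jun 12, 1977 is 12 days after the start; 12 ÷ 6 = 2 remainder 0. First occurrence in the window: #3 on Jun 12, 1977 (2×6 = 12 days in).
Aug 14, 1977 is 75 days after the start; 75 ÷ 6 = 12 remainder 3. Last occurrence in the window: #13 on Aug 11, 1977.
Occurrences #3 through #13: 11 in total.

11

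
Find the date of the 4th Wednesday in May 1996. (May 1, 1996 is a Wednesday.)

22 May 1996

May 1996 begins on a Wednesday, so the first Wednesday is May 1.
The 4th Wednesday is 3 weeks later: 1 + 21 = 22.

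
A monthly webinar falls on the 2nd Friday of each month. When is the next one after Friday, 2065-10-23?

2065-11-13

October 2065 starts on a Thursday; its first Friday is the 2nd, so the 2nd Friday is the 9th — 2065-10-09.
That is not after 2065-10-23, so look at November 2065.
November 2065 starts on a Sunday; its first Friday is the 6th, so the 2nd Friday is the 13th — 2065-11-13.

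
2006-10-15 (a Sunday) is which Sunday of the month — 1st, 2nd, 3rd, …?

3rd

Day 15 falls in week ⌈15/7⌉ of the month.
Days 1–7 hold the 1st Sunday, 8–14 the 2nd, 15–21 the 3rd, 22–28 the 4th, 29–31 the 5th.
15 is in the range for the 3rd.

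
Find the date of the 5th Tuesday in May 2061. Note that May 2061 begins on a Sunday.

May 31, 2061

May 2061 begins on a Sunday, so the first Tuesday is May 3 (2 days later).
The 5th Tuesday is 4 weeks later: 3 + 28 = 31.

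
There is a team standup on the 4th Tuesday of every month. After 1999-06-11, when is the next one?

1999-06-22

June 1999 starts on a Tuesday; its first Tuesday is the 1st, so the 4th Tuesday is the 22nd — 1999-06-22.
1999-06-22 is after 1999-06-11, so that is the next one.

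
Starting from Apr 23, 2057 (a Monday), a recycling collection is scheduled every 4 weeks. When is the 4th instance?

Jul 16, 2057

The 4th occurrence is 3 intervals after the first: 3 × 28 = 84 days after Apr 23, 2057.
Apr has 30 days — 7 days to the end of Apr leaves 77.
May has 31 days (46 left).
Jun has 30 days (16 left).
16 days into Jul → Jul 16, 2057.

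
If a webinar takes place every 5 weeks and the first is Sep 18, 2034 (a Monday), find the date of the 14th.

The 14th occurrence is 13 intervals after the first: 13 × 35 = 455 days after Sep 18, 2034.
Sep has 30 days — 12 days to the end of Sep leaves 443.
From end of Sep to end of 2034 is 92 days (351 left).
Jan has 31 days (320 left).
Feb has 28 days (292 left).
Mar has 31 days (261 left).
Apr has 30 days (231 left).
May has 31 days (200 left).
Jun has 30 days (170 left).
Jul has 31 days (139 left).
Aug has 31 days (108 left).
Sep has 30 days (78 left).
Oct has 31 days (47 left).
Nov has 30 days (17 left).
17 days into Dec → Dec 17, 2035.

Dec 17, 2035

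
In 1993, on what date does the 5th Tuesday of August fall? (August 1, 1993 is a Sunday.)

31 August 1993

August 1993 begins on a Sunday, so the first Tuesday is August 3 (2 days later).
The 5th Tuesday is 4 weeks later: 3 + 28 = 31.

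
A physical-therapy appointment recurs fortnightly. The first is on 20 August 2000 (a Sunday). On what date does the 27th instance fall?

19 August 2001

The 27th occurrence is 26 intervals after the first: 26 × 14 = 364 days after 20 August 2000.
August has 31 days — 11 days to the end of August leaves 353.
September has 30 days (323 left).
October has 31 days (292 left).
November has 30 days (262 left).
December has 31 days (231 left).
January has 31 days (200 left).
February has 28 days (172 left).
March has 31 days (141 left).
April has 30 days (111 left).
May has 31 days (80 left).
June has 30 days (50 left).
July has 31 days (19 left).
19 days into August → 19 August 2001.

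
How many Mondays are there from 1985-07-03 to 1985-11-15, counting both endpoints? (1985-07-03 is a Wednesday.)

19

1985-07-03 is a Wednesday; the first Monday on or after it is 1985-07-08 (5 days later).
From 1985-07-08 to 1985-11-15: 23 + 31 + 30 + 31 + 15 = 130 days (rest of July, August, September, October, November).
130 ÷ 7 = 18 full weeks with remainder 4, so 18 more Mondays after the first → 19.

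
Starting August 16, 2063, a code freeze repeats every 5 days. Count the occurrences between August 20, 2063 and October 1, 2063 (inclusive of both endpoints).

9

Occurrences land 5·i days after August 16, 2063 for i = 0, 1, 2, …
August 20, 2063 is 4 days after the start; 4 ÷ 5 = 0 remainder 4; since the remainder is 4, round up to i = 1. First occurrence in the window: #2 on August 21, 2063 (1×5 = 5 days in).
October 1, 2063 is 46 days after the start; 46 ÷ 5 = 9 remainder 1. Last occurrence in the window: #10 on September 30, 2063.
Occurrences #2 through #10: 9 in total.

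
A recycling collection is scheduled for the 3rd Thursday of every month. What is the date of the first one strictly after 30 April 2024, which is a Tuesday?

16 May 2024

April 2024 starts on a Monday; its first Thursday is the 4th, so the 3rd Thursday is the 18th — 18 April 2024.
That is not after 30 April 2024, so look at May 2024.
May 2024 starts on a Wednesday; its first Thursday is the 2nd, so the 3rd Thursday is the 16th — 16 May 2024.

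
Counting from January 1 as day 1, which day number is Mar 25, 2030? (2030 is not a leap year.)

84

Days in months before Mar: 31 + 28 = 59.
Plus 25 days into Mar → day 84.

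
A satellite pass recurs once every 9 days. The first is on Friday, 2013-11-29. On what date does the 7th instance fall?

The 7th occurrence is 6 intervals after the first: 6 × 9 = 54 days after 2013-11-29.
November has 30 days — 1 day to the end of November leaves 53.
December has 31 days (22 left).
22 days into January → 2014-01-22.

2014-01-22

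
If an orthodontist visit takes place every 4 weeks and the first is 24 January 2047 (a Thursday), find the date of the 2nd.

21 February 2047

The 2nd occurrence is 1 interval after the first: 1 × 28 = 28 days after 24 January 2047.
January has 31 days — 7 days to the end of January leaves 21.
21 days into February → 21 February 2047.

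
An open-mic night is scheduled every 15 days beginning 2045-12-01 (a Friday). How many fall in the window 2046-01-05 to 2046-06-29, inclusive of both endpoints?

Occurrences land 15·i days after 2045-12-01 for i = 0, 1, 2, …
2046-01-05 is 35 days after the start; 35 ÷ 15 = 2 remainder 5; since the remainder is 5, round up to i = 3. First occurrence in the window: #4 on 2046-01-15 (3×15 = 45 days in).
2046-06-29 is 210 days after the start; 210 ÷ 15 = 14 remainder 0. Last occurrence in the window: #15 on 2046-06-29.
Occurrences #4 through #15: 12 in total.

12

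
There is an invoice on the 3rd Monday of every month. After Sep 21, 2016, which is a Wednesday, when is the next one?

Sep 2016 starts on a Thursday; its first Monday is the 5th, so the 3rd Monday is the 19th — Sep 19, 2016.
That is not after Sep 21, 2016, so look at Oct 2016.
Oct 2016 starts on a Saturday; its first Monday is the 3rd, so the 3rd Monday is the 17th — Oct 17, 2016.

Oct 17, 2016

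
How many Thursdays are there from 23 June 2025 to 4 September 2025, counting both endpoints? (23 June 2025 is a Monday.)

23 June 2025 is a Monday; the first Thursday on or after it is 26 June 2025 (3 days later).
From 26 June 2025 to 4 September 2025: 4 + 31 + 31 + 4 = 70 days (rest of June, July, August, September).
70 ÷ 7 = 10 full weeks with remainder 0, so 10 more Thursdays after the first → 11.

11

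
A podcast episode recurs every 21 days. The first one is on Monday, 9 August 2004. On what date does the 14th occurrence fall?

The 14th occurrence is 13 intervals after the first: 13 × 21 = 273 days after 9 August 2004.
August has 31 days — 22 days to the end of August leaves 251.
September has 30 days (221 left).
October has 31 days (190 left).
November has 30 days (160 left).
December has 31 days (129 left).
January has 31 days (98 left).
February has 28 days (70 left).
March has 31 days (39 left).
April has 30 days (9 left).
9 days into May → 9 May 2005.

9 May 2005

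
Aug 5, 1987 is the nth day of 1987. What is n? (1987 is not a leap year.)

217

Days in months before Aug: 31 + 28 + 31 + 30 + 31 + 30 + 31 = 212.
Plus 5 days into Aug → day 217.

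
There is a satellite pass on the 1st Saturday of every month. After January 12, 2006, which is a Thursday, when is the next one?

February 4, 2006

January 2006 starts on a Sunday, so its 1st Saturday is January 7, 2006 (6 days in).
That is not after January 12, 2006, so look at February 2006.
February 2006 starts on a Wednesday, so its 1st Saturday is February 4, 2006 (3 days in).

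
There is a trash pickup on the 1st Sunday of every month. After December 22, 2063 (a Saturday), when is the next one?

January 6, 2064

December 2063 starts on a Saturday, so its 1st Sunday is December 2, 2063 (1 day in).
That is not after December 22, 2063, so look at January 2064.
January 2064 starts on a Tuesday, so its 1st Sunday is January 6, 2064 (5 days in).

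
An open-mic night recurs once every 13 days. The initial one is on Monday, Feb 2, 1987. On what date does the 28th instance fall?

The 28th occurrence is 27 intervals after the first: 27 × 13 = 351 days after Feb 2, 1987.
Feb has 28 days — 26 days to the end of Feb leaves 325.
Mar has 31 days (294 left).
Apr has 30 days (264 left).
May has 31 days (233 left).
Jun has 30 days (203 left).
Jul has 31 days (172 left).
Aug has 31 days (141 left).
Sep has 30 days (111 left).
Oct has 31 days (80 left).
Nov has 30 days (50 left).
Dec has 31 days (19 left).
19 days into Jan → Jan 19, 1988.

Jan 19, 1988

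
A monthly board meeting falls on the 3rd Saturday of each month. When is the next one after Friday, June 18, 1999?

June 1999 starts on a Tuesday; its first Saturday is the 5th, so the 3rd Saturday is the 19th — June 19, 1999.
June 19, 1999 is after June 18, 1999, so that is the next one.

June 19, 1999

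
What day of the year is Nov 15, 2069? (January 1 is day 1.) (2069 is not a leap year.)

319

Days in months before Nov: 31 + 28 + 31 + 30 + 31 + 30 + 31 + 31 + 30 + 31 = 304.
Plus 15 days into Nov → day 319.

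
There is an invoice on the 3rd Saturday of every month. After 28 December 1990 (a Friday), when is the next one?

19 January 1991

December 1990 starts on a Saturday; its first Saturday is the 1st, so the 3rd Saturday is the 15th — 15 December 1990.
That is not after 28 December 1990, so look at January 1991.
January 1991 starts on a Tuesday; its first Saturday is the 5th, so the 3rd Saturday is the 19th — 19 January 1991.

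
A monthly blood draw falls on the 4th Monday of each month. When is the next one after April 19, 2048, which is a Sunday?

April 2048 starts on a Wednesday; its first Monday is the 6th, so the 4th Monday is the 27th — April 27, 2048.
April 27, 2048 is after April 19, 2048, so that is the next one.

April 27, 2048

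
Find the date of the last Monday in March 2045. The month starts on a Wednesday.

March 2045 begins on a Wednesday, so the first Monday is March 6 (5 days later).
March 2045 has 31 days. Adding weeks: 6, 13, 20, 27 — the last one ≤ 31 is the 27th.

27 March 2045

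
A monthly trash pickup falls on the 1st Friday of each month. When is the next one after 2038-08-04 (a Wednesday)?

August 2038 starts on a Sunday, so its 1st Friday is 2038-08-06 (5 days in).
2038-08-06 is after 2038-08-04, so that is the next one.

2038-08-06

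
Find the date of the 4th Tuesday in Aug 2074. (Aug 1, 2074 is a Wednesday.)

Aug 28, 2074

Aug 2074 begins on a Wednesday, so the first Tuesday is Aug 7 (6 days later).
The 4th Tuesday is 3 weeks later: 7 + 21 = 28.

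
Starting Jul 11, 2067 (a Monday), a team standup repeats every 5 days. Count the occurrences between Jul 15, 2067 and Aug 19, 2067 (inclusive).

7

Occurrences land 5·i days after Jul 11, 2067 for i = 0, 1, 2, …
Jul 15, 2067 is 4 days after the start; 4 ÷ 5 = 0 remainder 4; since the remainder is 4, round up to i = 1. First occurrence in the window: #2 on Jul 16, 2067 (1×5 = 5 days in).
Aug 19, 2067 is 39 days after the start; 39 ÷ 5 = 7 remainder 4. Last occurrence in the window: #8 on Aug 15, 2067.
Occurrences #2 through #8: 7 in total.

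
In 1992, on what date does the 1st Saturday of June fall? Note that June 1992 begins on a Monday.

June 6, 1992

June 1992 begins on a Monday, so the first Saturday is June 6 (5 days later).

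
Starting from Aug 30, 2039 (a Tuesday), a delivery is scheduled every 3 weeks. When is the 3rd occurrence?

Oct 11, 2039

The 3rd occurrence is 2 intervals after the first: 2 × 21 = 42 days after Aug 30, 2039.
Aug has 31 days — 1 day to the end of Aug leaves 41.
Sep has 30 days (11 left).
11 days into Oct → Oct 11, 2039.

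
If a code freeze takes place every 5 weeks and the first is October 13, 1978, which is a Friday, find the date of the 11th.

The 11th occurrence is 10 intervals after the first: 10 × 35 = 350 days after October 13, 1978.
October has 31 days — 18 days to the end of October leaves 332.
November has 30 days (302 left).
December has 31 days (271 left).
January has 31 days (240 left).
February has 28 days (212 left).
March has 31 days (181 left).
April has 30 days (151 left).
May has 31 days (120 left).
June has 30 days (90 left).
July has 31 days (59 left).
August has 31 days (28 left).
28 days into September → September 28, 1979.

September 28, 1979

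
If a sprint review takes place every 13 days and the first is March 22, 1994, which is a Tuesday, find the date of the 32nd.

April 29, 1995

The 32nd occurrence is 31 intervals after the first: 31 × 13 = 403 days after March 22, 1994.
March has 31 days — 9 days to the end of March leaves 394.
April has 30 days (364 left).
May has 31 days (333 left).
June has 30 days (303 left).
July has 31 days (272 left).
August has 31 days (241 left).
September has 30 days (211 left).
October has 31 days (180 left).
November has 30 days (150 left).
December has 31 days (119 left).
January has 31 days (88 left).
February has 28 days (60 left).
March has 31 days (29 left).
29 days into April → April 29, 1995.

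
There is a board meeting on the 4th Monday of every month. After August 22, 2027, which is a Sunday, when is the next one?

August 23, 2027

August 2027 starts on a Sunday; its first Monday is the 2nd, so the 4th Monday is the 23rd — August 23, 2027.
August 23, 2027 is after August 22, 2027, so that is the next one.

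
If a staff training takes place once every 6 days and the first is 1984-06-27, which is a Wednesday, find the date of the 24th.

1984-11-12

The 24th occurrence is 23 intervals after the first: 23 × 6 = 138 days after 1984-06-27.
June has 30 days — 3 days to the end of June leaves 135.
July has 31 days (104 left).
August has 31 days (73 left).
September has 30 days (43 left).
October has 31 days (12 left).
12 days into November → 1984-11-12.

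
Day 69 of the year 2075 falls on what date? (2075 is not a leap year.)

March 10, 2075

January has 31 days (69 − 31 = 38 remain).
February has 28 days (38 − 28 = 10 remain).
10 into March → March 10.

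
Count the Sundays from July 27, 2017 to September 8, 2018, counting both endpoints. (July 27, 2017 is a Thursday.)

58

July 27, 2017 is a Thursday; the first Sunday on or after it is July 30, 2017 (3 days later).
From July 30, 2017 to September 8, 2018: 154 + 251 = 405 days (rest of 2017, to September 8, 2018 in 2018).
405 ÷ 7 = 57 full weeks with remainder 6, so 57 more Sundays after the first → 58.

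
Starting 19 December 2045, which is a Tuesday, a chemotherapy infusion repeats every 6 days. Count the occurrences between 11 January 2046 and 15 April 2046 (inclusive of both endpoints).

16

Occurrences land 6·i days after 19 December 2045 for i = 0, 1, 2, …
11 January 2046 is 23 days after the start; 23 ÷ 6 = 3 remainder 5; since the remainder is 5, round up to i = 4. First occurrence in the window: #5 on 12 January 2046 (4×6 = 24 days in).
15 April 2046 is 117 days after the start; 117 ÷ 6 = 19 remainder 3. Last occurrence in the window: #20 on 12 April 2046.
Occurrences #5 through #20: 16 in total.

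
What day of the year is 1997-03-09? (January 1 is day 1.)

Days in months before March: 31 + 28 = 59.
Plus 9 days into March → day 68.

68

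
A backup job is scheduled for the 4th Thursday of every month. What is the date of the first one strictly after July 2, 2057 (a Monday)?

July 2057 starts on a Sunday; its first Thursday is the 5th, so the 4th Thursday is the 26th — July 26, 2057.
July 26, 2057 is after July 2, 2057, so that is the next one.

July 26, 2057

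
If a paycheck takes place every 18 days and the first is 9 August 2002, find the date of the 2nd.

27 August 2002

The 2nd occurrence is 1 interval after the first: 1 × 18 = 18 days after 9 August 2002.
18 days later is 27 August 2002.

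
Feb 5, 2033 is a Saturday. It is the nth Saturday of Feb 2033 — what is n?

Day 5 falls in week ⌈5/7⌉ of the month.
Days 1–7 hold the 1st Saturday, 8–14 the 2nd, 15–21 the 3rd, 22–28 the 4th, 29–31 the 5th.
5 is in the range for the 1st.

1st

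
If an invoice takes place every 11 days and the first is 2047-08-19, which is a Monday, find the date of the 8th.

The 8th occurrence is 7 intervals after the first: 7 × 11 = 77 days after 2047-08-19.
August has 31 days — 12 days to the end of August leaves 65.
September has 30 days (35 left).
October has 31 days (4 left).
4 days into November → 2047-11-04.

2047-11-04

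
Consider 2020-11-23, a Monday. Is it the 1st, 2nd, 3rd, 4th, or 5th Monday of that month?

Day 23 falls in week ⌈23/7⌉ of the month.
Days 1–7 hold the 1st Monday, 8–14 the 2nd, 15–21 the 3rd, 22–28 the 4th, 29–31 the 5th.
23 is in the range for the 4th.

4th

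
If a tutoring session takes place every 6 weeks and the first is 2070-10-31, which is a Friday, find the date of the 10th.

2071-11-13

The 10th occurrence is 9 intervals after the first: 9 × 42 = 378 days after 2070-10-31.
October has 31 days — 0 days to the end of October leaves 378.
November has 30 days (348 left).
December has 31 days (317 left).
January has 31 days (286 left).
February has 28 days (258 left).
March has 31 days (227 left).
April has 30 days (197 left).
May has 31 days (166 left).
June has 30 days (136 left).
July has 31 days (105 left).
August has 31 days (74 left).
September has 30 days (44 left).
October has 31 days (13 left).
13 days into November → 2071-11-13.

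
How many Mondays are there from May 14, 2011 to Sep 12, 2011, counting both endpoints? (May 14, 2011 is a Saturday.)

18

May 14, 2011 is a Saturday; the first Monday on or after it is May 16, 2011 (2 days later).
From May 16, 2011 to Sep 12, 2011: 15 + 30 + 31 + 31 + 12 = 119 days (rest of May, Jun, Jul, Aug, Sep).
119 ÷ 7 = 17 full weeks with remainder 0, so 17 more Mondays after the first → 18.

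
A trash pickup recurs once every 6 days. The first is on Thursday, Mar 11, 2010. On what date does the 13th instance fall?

May 22, 2010

The 13th occurrence is 12 intervals after the first: 12 × 6 = 72 days after Mar 11, 2010.
Mar has 31 days — 20 days to the end of Mar leaves 52.
Apr has 30 days (22 left).
22 days into May → May 22, 2010.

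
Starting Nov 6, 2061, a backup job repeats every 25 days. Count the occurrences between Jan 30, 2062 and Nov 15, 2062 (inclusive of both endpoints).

Occurrences land 25·i days after Nov 6, 2061 for i = 0, 1, 2, …
Jan 30, 2062 is 85 days after the start; 85 ÷ 25 = 3 remainder 10; since the remainder is 10, round up to i = 4. First occurrence in the window: #5 on Feb 14, 2062 (4×25 = 100 days in).
Nov 15, 2062 is 374 days after the start; 374 ÷ 25 = 14 remainder 24. Last occurrence in the window: #15 on Oct 22, 2062.
Occurrences #5 through #15: 11 in total.

11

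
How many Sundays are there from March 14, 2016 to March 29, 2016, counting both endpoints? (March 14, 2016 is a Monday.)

2

March 14, 2016 is a Monday; the first Sunday on or after it is March 20, 2016 (6 days later).
From March 20, 2016 to March 29, 2016 is 29 − 20 = 9 days.
9 ÷ 7 = 1 full weeks with remainder 2, so 1 more Sundays after the first → 2.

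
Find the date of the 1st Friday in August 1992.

The first Friday of August 1992 is August 7.

August 7, 1992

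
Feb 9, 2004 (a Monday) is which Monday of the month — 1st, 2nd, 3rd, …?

Day 9 falls in week ⌈9/7⌉ of the month.
Days 1–7 hold the 1st Monday, 8–14 the 2nd, 15–21 the 3rd, 22–28 the 4th, 29–31 the 5th.
9 is in the range for the 2nd.

2nd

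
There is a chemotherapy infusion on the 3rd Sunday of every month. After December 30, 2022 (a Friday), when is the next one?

January 15, 2023

December 2022 starts on a Thursday; its first Sunday is the 4th, so the 3rd Sunday is the 18th — December 18, 2022.
That is not after December 30, 2022, so look at January 2023.
January 2023 starts on a Sunday; its first Sunday is the 1st, so the 3rd Sunday is the 15th — January 15, 2023.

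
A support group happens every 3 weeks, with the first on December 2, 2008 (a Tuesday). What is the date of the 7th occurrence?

April 7, 2009

The 7th occurrence is 6 intervals after the first: 6 × 21 = 126 days after December 2, 2008.
December has 31 days — 29 days to the end of December leaves 97.
January has 31 days (66 left).
February has 28 days (38 left).
March has 31 days (7 left).
7 days into April → April 7, 2009.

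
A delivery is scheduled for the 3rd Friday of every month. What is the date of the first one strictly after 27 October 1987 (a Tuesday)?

October 1987 starts on a Thursday; its first Friday is the 2nd, so the 3rd Friday is the 16th — 16 October 1987.
That is not after 27 October 1987, so look at November 1987.
November 1987 starts on a Sunday; its first Friday is the 6th, so the 3rd Friday is the 20th — 20 November 1987.

20 November 1987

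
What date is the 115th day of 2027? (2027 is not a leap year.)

Jan has 31 days (115 − 31 = 84 remain).
Feb has 28 days (84 − 28 = 56 remain).
Mar has 31 days (56 − 31 = 25 remain).
25 into Apr → Apr 25.

Apr 25, 2027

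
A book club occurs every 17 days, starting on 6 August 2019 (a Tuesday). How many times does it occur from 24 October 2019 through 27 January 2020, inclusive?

Occurrences land 17·i days after 6 August 2019 for i = 0, 1, 2, …
24 October 2019 is 79 days after the start; 79 ÷ 17 = 4 remainder 11; since the remainder is 11, round up to i = 5. First occurrence in the window: #6 on 30 October 2019 (5×17 = 85 days in).
27 January 2020 is 174 days after the start; 174 ÷ 17 = 10 remainder 4. Last occurrence in the window: #11 on 23 January 2020.
Occurrences #6 through #11: 6 in total.

6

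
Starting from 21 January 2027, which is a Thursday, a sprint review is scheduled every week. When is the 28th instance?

The 28th occurrence is 27 intervals after the first: 27 × 7 = 189 days after 21 January 2027.
January has 31 days — 10 days to the end of January leaves 179.
February has 28 days (151 left).
March has 31 days (120 left).
April has 30 days (90 left).
May has 31 days (59 left).
June has 30 days (29 left).
29 days into July → 29 July 2027.

29 July 2027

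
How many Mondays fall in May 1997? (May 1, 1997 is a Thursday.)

4

May 1, 1997 is a Thursday; the first Monday on or after it is May 5, 1997 (4 days later).
From May 5, 1997 to May 31, 1997 is 31 − 5 = 26 days.
26 ÷ 7 = 3 full weeks with remainder 5, so 3 more Mondays after the first → 4.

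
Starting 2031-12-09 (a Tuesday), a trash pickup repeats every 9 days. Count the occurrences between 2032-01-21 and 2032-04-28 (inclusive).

11

Occurrences land 9·i days after 2031-12-09 for i = 0, 1, 2, …
2032-01-21 is 43 days after the start; 43 ÷ 9 = 4 remainder 7; since the remainder is 7, round up to i = 5. First occurrence in the window: #6 on 2032-01-23 (5×9 = 45 days in).
2032-04-28 is 141 days after the start; 141 ÷ 9 = 15 remainder 6. Last occurrence in the window: #16 on 2032-04-22.
Occurrences #6 through #16: 11 in total.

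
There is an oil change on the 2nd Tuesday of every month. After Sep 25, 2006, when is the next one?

Oct 10, 2006

Sep 2006 starts on a Friday; its first Tuesday is the 5th, so the 2nd Tuesday is the 12th — Sep 12, 2006.
That is not after Sep 25, 2006, so look at Oct 2006.
Oct 2006 starts on a Sunday; its first Tuesday is the 3rd, so the 2nd Tuesday is the 10th — Oct 10, 2006.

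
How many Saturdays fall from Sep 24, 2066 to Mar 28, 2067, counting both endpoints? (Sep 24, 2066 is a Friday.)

27

Sep 24, 2066 is a Friday; the first Saturday on or after it is Sep 25, 2066 (1 day later).
From Sep 25, 2066 to Mar 28, 2067: 5 + 31 + 30 + 31 + 31 + 28 + 28 = 184 days (rest of Sep, Oct, Nov, Dec, Jan, Feb, Mar).
184 ÷ 7 = 26 full weeks with remainder 2, so 26 more Saturdays after the first → 27.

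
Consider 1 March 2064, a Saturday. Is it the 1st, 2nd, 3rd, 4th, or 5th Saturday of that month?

1st

Day 1 falls in week ⌈1/7⌉ of the month.
Days 1–7 hold the 1st Saturday, 8–14 the 2nd, 15–21 the 3rd, 22–28 the 4th, 29–31 the 5th.
1 is in the range for the 1st.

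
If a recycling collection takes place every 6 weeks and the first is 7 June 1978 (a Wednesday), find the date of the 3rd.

The 3rd occurrence is 2 intervals after the first: 2 × 42 = 84 days after 7 June 1978.
June has 30 days — 23 days to the end of June leaves 61.
July has 31 days (30 left).
30 days into August → 30 August 1978.

30 August 1978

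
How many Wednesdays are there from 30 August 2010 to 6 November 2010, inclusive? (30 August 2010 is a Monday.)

10

30 August 2010 is a Monday; the first Wednesday on or after it is 1 September 2010 (2 days later).
From 1 September 2010 to 6 November 2010: 29 + 31 + 6 = 66 days (rest of September, October, November).
66 ÷ 7 = 9 full weeks with remainder 3, so 9 more Wednesdays after the first → 10.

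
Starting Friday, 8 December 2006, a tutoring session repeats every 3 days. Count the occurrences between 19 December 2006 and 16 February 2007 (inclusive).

20

Occurrences land 3·i days after 8 December 2006 for i = 0, 1, 2, …
19 December 2006 is 11 days after the start; 11 ÷ 3 = 3 remainder 2; since the remainder is 2, round up to i = 4. First occurrence in the window: #5 on 20 December 2006 (4×3 = 12 days in).
16 February 2007 is 70 days after the start; 70 ÷ 3 = 23 remainder 1. Last occurrence in the window: #24 on 15 February 2007.
Occurrences #5 through #24: 20 in total.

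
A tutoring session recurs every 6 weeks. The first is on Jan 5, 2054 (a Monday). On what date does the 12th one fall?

Apr 12, 2055

The 12th occurrence is 11 intervals after the first: 11 × 42 = 462 days after Jan 5, 2054.
Jan has 31 days — 26 days to the end of Jan leaves 436.
From end of Jan to end of 2054 is 334 days (102 left).
Jan has 31 days (71 left).
Feb has 28 days (43 left).
Mar has 31 days (12 left).
12 days into Apr → Apr 12, 2055.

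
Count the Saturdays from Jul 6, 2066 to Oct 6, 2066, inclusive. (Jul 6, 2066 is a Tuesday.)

13

Jul 6, 2066 is a Tuesday; the first Saturday on or after it is Jul 10, 2066 (4 days later).
From Jul 10, 2066 to Oct 6, 2066: 21 + 31 + 30 + 6 = 88 days (rest of Jul, Aug, Sep, Oct).
88 ÷ 7 = 12 full weeks with remainder 4, so 12 more Saturdays after the first → 13.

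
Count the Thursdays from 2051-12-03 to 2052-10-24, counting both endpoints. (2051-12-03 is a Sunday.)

47

2051-12-03 is a Sunday; the first Thursday on or after it is 2051-12-07 (4 days later).
From 2051-12-07 to 2052-10-24: 24 + 31 + 29 + 31 + 30 + 31 + 30 + 31 + 31 + 30 + 24 = 322 days (rest of December, January, February, March, April, May, June, July, August, September, October).
322 ÷ 7 = 46 full weeks with remainder 0, so 46 more Thursdays after the first → 47.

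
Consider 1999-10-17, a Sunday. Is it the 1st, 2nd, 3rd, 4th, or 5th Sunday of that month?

3rd

Day 17 falls in week ⌈17/7⌉ of the month.
Days 1–7 hold the 1st Sunday, 8–14 the 2nd, 15–21 the 3rd, 22–28 the 4th, 29–31 the 5th.
17 is in the range for the 3rd.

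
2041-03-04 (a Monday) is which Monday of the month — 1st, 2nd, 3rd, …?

1st

Day 4 falls in week ⌈4/7⌉ of the month.
Days 1–7 hold the 1st Monday, 8–14 the 2nd, 15–21 the 3rd, 22–28 the 4th, 29–31 the 5th.
4 is in the range for the 1st.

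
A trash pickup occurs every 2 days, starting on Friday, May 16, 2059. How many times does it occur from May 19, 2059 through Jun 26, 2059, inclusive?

Occurrences land 2·i days after May 16, 2059 for i = 0, 1, 2, …
May 19, 2059 is 3 days after the start; 3 ÷ 2 = 1 remainder 1; since the remainder is 1, round up to i = 2. First occurrence in the window: #3 on May 20, 2059 (2×2 = 4 days in).
Jun 26, 2059 is 41 days after the start; 41 ÷ 2 = 20 remainder 1. Last occurrence in the window: #21 on Jun 25, 2059.
Occurrences #3 through #21: 19 in total.

19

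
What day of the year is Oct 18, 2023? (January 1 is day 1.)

291

Days in months before Oct: 31 + 28 + 31 + 30 + 31 + 30 + 31 + 31 + 30 = 273.
Plus 18 days into Oct → day 291.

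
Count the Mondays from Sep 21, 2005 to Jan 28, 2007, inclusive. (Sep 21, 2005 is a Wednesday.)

70

Sep 21, 2005 is a Wednesday; the first Monday on or after it is Sep 26, 2005 (5 days later).
From Sep 26, 2005 to Jan 28, 2007: 96 + 365 + 28 = 489 days (rest of 2005, 2006, to Jan 28, 2007 in 2007).
489 ÷ 7 = 69 full weeks with remainder 6, so 69 more Mondays after the first → 70.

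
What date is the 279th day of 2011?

2011-10-06

January has 31 days (279 − 31 = 248 remain).
February has 28 days (248 − 28 = 220 remain).
March has 31 days (220 − 31 = 189 remain).
April has 30 days (189 − 30 = 159 remain).
May has 31 days (159 − 31 = 128 remain).
June has 30 days (128 − 30 = 98 remain).
July has 31 days (98 − 31 = 67 remain).
August has 31 days (67 − 31 = 36 remain).
September has 30 days (36 − 30 = 6 remain).
6 into October → October 6.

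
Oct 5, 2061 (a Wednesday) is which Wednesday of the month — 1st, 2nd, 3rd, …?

1st

Day 5 falls in week ⌈5/7⌉ of the month.
Days 1–7 hold the 1st Wednesday, 8–14 the 2nd, 15–21 the 3rd, 22–28 the 4th, 29–31 the 5th.
5 is in the range for the 1st.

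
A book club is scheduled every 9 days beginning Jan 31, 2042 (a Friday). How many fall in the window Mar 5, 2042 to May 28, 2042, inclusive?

Occurrences land 9·i days after Jan 31, 2042 for i = 0, 1, 2, …
Mar 5, 2042 is 33 days after the start; 33 ÷ 9 = 3 remainder 6; since the remainder is 6, round up to i = 4. First occurrence in the window: #5 on Mar 8, 2042 (4×9 = 36 days in).
May 28, 2042 is 117 days after the start; 117 ÷ 9 = 13 remainder 0. Last occurrence in the window: #14 on May 28, 2042.
Occurrences #5 through #14: 10 in total.

10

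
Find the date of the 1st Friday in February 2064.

The first Friday of February 2064 is February 1.

1 February 2064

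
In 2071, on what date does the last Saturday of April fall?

The first Saturday of April 2071 is April 4.
April 2071 has 30 days. Adding weeks: 4, 11, 18, 25 — the last one ≤ 30 is the 25th.

2071-04-25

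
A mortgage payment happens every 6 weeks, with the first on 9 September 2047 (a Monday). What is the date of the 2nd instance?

The 2nd occurrence is 1 interval after the first: 1 × 42 = 42 days after 9 September 2047.
September has 30 days — 21 days to the end of September leaves 21.
21 days into October → 21 October 2047.

21 October 2047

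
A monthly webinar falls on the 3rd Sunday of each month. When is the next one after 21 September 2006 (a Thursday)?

September 2006 starts on a Friday; its first Sunday is the 3rd, so the 3rd Sunday is the 17th — 17 September 2006.
That is not after 21 September 2006, so look at October 2006.
October 2006 starts on a Sunday; its first Sunday is the 1st, so the 3rd Sunday is the 15th — 15 October 2006.

15 October 2006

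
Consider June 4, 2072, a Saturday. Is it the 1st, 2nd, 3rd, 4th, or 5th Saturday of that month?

1st

Day 4 falls in week ⌈4/7⌉ of the month.
Days 1–7 hold the 1st Saturday, 8–14 the 2nd, 15–21 the 3rd, 22–28 the 4th, 29–31 the 5th.
4 is in the range for the 1st.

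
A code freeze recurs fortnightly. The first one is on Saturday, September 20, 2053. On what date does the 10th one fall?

January 24, 2054

The 10th occurrence is 9 intervals after the first: 9 × 14 = 126 days after September 20, 2053.
September has 30 days — 10 days to the end of September leaves 116.
October has 31 days (85 left).
November has 30 days (55 left).
December has 31 days (24 left).
24 days into January → January 24, 2054.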